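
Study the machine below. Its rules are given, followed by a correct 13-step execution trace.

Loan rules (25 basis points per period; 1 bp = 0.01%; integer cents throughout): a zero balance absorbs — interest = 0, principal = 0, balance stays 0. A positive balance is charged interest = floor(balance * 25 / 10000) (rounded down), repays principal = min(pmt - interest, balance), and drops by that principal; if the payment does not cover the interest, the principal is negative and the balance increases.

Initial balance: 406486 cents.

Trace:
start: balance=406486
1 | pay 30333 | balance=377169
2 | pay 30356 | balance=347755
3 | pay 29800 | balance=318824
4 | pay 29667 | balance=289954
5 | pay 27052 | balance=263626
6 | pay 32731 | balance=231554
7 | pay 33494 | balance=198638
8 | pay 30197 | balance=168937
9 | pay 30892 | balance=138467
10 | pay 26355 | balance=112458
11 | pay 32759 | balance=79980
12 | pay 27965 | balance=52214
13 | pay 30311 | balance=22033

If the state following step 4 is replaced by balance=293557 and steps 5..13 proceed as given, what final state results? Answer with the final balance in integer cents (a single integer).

state after step 4 := balance=293557
5 | pay 27052 | balance=267238
6 | pay 32731 | balance=235175
7 | pay 33494 | balance=202268
8 | pay 30197 | balance=172576
9 | pay 30892 | balance=142115
10 | pay 26355 | balance=116115
11 | pay 32759 | balance=83646
12 | pay 27965 | balance=55890
13 | pay 30311 | balance=25718

25718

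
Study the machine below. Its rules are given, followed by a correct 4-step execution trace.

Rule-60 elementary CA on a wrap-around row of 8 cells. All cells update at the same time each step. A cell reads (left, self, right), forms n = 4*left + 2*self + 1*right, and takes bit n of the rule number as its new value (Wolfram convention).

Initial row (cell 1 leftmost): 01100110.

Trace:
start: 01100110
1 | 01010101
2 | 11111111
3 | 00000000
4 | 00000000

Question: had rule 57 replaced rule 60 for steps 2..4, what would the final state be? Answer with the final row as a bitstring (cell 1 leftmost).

(re-executing steps 2..4 under rule 57; state before step 2: 01010101)
2 | 10101010
3 | 01010101
4 | 10101010

10101010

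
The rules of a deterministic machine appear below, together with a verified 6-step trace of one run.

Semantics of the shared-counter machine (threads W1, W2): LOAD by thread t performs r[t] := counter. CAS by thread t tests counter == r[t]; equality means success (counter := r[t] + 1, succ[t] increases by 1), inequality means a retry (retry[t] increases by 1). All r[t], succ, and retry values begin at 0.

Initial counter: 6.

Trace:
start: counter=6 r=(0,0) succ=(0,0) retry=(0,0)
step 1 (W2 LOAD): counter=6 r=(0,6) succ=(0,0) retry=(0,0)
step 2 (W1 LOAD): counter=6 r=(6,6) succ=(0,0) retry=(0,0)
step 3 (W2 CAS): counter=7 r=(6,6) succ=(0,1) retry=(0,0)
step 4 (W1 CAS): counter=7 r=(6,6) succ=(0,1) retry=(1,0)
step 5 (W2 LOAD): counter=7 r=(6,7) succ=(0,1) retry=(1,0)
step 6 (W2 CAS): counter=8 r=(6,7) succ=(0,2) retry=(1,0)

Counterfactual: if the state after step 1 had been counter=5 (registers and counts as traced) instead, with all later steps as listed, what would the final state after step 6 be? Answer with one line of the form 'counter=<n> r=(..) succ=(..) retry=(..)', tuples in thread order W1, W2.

counter=7 r=(5,6) succ=(1,1) retry=(0,1)

state after step 1 := counter=5 r=(0,6) succ=(0,0) retry=(0,0)
step 2 (W1 LOAD): counter=5 r=(5,6) succ=(0,0) retry=(0,0)
step 3 (W2 CAS): counter=5 r=(5,6) succ=(0,0) retry=(0,1)
step 4 (W1 CAS): counter=6 r=(5,6) succ=(1,0) retry=(0,1)
step 5 (W2 LOAD): counter=6 r=(5,6) succ=(1,0) retry=(0,1)
step 6 (W2 CAS): counter=7 r=(5,6) succ=(1,1) retry=(0,1)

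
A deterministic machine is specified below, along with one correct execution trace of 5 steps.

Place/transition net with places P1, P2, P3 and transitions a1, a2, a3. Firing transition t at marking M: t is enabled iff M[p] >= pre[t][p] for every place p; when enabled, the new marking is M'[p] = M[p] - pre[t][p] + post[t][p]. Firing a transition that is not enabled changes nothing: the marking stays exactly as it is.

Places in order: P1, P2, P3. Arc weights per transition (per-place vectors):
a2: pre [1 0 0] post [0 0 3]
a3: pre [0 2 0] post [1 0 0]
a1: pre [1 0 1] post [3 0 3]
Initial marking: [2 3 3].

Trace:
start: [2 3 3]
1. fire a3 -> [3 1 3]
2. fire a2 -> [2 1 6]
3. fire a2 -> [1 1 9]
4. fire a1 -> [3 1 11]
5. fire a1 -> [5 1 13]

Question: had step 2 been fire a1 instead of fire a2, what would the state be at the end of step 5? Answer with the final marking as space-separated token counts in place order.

(re-executing from step 2 with the substitution; state before step 2: [3 1 3])
2. fire a1 -> [5 1 5]
3. fire a2 -> [4 1 8]
4. fire a1 -> [6 1 10]
5. fire a1 -> [8 1 12]

8 1 12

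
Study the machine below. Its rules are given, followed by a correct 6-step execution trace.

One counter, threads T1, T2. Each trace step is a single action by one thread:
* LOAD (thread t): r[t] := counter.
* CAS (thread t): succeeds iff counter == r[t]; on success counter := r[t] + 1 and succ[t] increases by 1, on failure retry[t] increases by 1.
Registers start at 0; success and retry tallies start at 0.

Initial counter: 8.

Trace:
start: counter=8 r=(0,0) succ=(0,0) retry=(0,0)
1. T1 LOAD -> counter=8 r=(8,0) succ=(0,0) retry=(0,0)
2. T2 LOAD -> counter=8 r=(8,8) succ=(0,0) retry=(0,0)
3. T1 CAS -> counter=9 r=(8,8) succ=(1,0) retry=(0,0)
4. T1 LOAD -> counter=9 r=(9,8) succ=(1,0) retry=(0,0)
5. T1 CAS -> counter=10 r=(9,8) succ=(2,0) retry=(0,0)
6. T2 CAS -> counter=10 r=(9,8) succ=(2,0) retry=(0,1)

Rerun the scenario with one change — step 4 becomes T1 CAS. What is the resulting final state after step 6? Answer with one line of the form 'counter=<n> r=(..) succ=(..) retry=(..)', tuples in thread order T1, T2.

(re-executing from step 4 with the substitution; state before step 4: counter=9 r=(8,8) succ=(1,0) retry=(0,0))
4. T1 CAS -> counter=9 r=(8,8) succ=(1,0) retry=(1,0)
5. T1 CAS -> counter=9 r=(8,8) succ=(1,0) retry=(2,0)
6. T2 CAS -> counter=9 r=(8,8) succ=(1,0) retry=(2,1)

counter=9 r=(8,8) succ=(1,0) retry=(2,1)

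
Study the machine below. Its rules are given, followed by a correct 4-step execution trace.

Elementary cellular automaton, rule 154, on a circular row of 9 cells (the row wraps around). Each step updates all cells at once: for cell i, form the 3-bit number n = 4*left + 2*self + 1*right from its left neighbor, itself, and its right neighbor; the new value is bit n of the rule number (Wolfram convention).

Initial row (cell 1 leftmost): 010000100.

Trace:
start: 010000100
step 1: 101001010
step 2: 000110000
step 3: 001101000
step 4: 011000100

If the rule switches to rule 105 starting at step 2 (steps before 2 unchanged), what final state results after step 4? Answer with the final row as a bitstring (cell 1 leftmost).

000110001

(re-executing steps 2..4 under rule 105; state before step 2: 101001010)
step 2: 010000101
step 3: 100110010
step 4: 000110001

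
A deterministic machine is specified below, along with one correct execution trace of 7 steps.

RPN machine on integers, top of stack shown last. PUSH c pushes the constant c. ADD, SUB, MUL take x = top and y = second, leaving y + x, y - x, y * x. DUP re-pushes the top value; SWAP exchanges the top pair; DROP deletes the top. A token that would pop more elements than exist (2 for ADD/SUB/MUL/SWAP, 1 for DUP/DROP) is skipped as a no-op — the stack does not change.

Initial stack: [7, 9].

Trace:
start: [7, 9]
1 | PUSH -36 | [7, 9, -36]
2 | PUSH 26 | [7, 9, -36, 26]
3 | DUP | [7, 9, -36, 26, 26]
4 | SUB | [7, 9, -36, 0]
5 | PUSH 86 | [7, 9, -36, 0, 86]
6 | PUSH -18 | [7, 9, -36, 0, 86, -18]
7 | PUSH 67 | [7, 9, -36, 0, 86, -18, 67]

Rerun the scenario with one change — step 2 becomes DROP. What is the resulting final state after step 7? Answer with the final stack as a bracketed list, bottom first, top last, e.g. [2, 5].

(re-executing from step 2 with the substitution; state before step 2: [7, 9, -36])
2 | DROP | [7, 9]
3 | DUP | [7, 9, 9]
4 | SUB | [7, 0]
5 | PUSH 86 | [7, 0, 86]
6 | PUSH -18 | [7, 0, 86, -18]
7 | PUSH 67 | [7, 0, 86, -18, 67]

[7, 0, 86, -18, 67]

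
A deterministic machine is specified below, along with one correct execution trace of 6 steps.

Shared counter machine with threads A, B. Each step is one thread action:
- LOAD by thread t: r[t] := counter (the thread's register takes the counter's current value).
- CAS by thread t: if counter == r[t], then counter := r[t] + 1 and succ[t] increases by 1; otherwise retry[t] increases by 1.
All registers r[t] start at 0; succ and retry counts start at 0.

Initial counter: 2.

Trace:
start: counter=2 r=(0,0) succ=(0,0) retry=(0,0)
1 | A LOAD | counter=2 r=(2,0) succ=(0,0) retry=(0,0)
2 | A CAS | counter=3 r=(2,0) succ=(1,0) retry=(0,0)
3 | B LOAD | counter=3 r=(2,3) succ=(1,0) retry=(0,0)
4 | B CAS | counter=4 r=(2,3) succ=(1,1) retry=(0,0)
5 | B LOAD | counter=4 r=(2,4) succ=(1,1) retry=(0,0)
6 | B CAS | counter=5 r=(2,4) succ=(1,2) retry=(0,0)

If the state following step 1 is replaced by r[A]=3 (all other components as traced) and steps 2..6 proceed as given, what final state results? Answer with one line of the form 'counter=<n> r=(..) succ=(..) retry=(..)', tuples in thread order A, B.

state after step 1 := counter=2 r=(3,0) succ=(0,0) retry=(0,0)
2 | A CAS | counter=2 r=(3,0) succ=(0,0) retry=(1,0)
3 | B LOAD | counter=2 r=(3,2) succ=(0,0) retry=(1,0)
4 | B CAS | counter=3 r=(3,2) succ=(0,1) retry=(1,0)
5 | B LOAD | counter=3 r=(3,3) succ=(0,1) retry=(1,0)
6 | B CAS | counter=4 r=(3,3) succ=(0,2) retry=(1,0)

counter=4 r=(3,3) succ=(0,2) retry=(1,0)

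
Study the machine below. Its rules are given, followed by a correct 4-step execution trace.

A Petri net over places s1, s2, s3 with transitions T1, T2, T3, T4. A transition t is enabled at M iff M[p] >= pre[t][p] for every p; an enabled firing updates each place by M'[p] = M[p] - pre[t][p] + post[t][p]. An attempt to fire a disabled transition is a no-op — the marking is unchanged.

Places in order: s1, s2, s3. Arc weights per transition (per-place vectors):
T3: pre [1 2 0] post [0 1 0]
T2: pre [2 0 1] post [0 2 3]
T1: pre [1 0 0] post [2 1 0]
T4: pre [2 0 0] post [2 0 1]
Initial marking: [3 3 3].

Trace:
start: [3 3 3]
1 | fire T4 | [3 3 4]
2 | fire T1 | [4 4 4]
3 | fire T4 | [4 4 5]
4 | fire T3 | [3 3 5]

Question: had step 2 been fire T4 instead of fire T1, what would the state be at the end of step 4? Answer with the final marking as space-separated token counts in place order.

2 2 6

(re-executing from step 2 with the substitution; state before step 2: [3 3 4])
2 | fire T4 | [3 3 5]
3 | fire T4 | [3 3 6]
4 | fire T3 | [2 2 6]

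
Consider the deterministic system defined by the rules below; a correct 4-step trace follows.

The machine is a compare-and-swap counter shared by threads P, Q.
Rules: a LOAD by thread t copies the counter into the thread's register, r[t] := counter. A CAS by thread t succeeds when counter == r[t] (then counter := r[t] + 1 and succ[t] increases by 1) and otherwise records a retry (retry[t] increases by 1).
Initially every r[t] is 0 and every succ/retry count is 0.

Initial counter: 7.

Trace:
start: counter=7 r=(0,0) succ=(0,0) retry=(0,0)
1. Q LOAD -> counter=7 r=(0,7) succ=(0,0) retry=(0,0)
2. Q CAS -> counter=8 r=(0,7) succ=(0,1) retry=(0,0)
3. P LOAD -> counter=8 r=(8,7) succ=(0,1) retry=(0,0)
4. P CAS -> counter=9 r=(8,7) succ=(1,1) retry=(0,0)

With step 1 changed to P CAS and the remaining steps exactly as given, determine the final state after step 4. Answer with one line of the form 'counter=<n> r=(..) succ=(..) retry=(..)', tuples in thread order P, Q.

counter=8 r=(7,0) succ=(1,0) retry=(1,1)

(re-executing from step 1 with the substitution; state before step 1: counter=7 r=(0,0) succ=(0,0) retry=(0,0))
1. P CAS -> counter=7 r=(0,0) succ=(0,0) retry=(1,0)
2. Q CAS -> counter=7 r=(0,0) succ=(0,0) retry=(1,1)
3. P LOAD -> counter=7 r=(7,0) succ=(0,0) retry=(1,1)
4. P CAS -> counter=8 r=(7,0) succ=(1,0) retry=(1,1)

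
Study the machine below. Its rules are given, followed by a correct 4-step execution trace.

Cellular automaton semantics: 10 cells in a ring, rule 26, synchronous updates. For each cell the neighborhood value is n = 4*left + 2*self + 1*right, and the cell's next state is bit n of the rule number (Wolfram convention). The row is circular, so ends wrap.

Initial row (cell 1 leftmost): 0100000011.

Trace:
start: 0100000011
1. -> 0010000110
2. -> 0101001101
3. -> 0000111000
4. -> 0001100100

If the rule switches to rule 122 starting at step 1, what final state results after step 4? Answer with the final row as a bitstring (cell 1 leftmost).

(re-executing steps 1..4 under rule 122; state before step 1: 0100000011)
1. -> 1010000111
2. -> 1101001100
3. -> 1110111111
4. -> 0011100000

0011100000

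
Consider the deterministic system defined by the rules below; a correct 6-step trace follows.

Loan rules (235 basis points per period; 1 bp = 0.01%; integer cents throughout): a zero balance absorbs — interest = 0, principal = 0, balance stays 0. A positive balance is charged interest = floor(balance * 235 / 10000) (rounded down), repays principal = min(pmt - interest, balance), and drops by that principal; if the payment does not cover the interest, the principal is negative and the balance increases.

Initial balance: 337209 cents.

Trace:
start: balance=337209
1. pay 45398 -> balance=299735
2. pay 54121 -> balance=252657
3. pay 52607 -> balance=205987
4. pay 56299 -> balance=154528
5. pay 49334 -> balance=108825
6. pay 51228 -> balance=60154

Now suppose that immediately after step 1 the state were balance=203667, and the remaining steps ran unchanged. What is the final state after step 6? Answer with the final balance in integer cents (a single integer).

0

state after step 1 := balance=203667
2. pay 54121 -> balance=154332
3. pay 52607 -> balance=105351
4. pay 56299 -> balance=51527
5. pay 49334 -> balance=3403
6. pay 51228 -> balance=0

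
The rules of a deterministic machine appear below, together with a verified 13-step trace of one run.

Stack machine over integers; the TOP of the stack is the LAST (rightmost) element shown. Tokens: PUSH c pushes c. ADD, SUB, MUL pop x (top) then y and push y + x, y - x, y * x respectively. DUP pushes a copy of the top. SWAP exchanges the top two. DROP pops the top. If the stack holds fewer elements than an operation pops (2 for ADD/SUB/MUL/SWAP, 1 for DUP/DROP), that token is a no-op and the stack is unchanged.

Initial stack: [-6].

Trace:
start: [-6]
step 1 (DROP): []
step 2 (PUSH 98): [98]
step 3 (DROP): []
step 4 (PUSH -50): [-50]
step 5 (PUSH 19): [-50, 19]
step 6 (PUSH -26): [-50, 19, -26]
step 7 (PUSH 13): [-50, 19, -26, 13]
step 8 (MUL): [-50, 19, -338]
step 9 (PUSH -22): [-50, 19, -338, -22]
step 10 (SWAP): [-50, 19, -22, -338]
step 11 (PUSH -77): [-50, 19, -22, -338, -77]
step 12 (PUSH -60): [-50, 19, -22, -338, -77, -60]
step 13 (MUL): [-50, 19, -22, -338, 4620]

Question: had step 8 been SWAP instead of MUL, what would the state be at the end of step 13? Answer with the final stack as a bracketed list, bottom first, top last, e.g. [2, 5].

[-50, 19, 13, -22, -26, 4620]

(re-executing from step 8 with the substitution; state before step 8: [-50, 19, -26, 13])
step 8 (SWAP): [-50, 19, 13, -26]
step 9 (PUSH -22): [-50, 19, 13, -26, -22]
step 10 (SWAP): [-50, 19, 13, -22, -26]
step 11 (PUSH -77): [-50, 19, 13, -22, -26, -77]
step 12 (PUSH -60): [-50, 19, 13, -22, -26, -77, -60]
step 13 (MUL): [-50, 19, 13, -22, -26, 4620]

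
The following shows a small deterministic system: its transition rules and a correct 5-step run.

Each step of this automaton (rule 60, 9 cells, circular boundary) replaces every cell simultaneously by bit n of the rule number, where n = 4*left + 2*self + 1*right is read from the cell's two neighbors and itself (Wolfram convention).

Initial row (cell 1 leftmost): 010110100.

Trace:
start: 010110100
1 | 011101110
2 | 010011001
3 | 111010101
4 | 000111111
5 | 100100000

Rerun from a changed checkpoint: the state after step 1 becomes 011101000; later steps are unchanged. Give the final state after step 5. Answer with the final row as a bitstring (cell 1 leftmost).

111100110

state after step 1 := 011101000
2 | 010011100
3 | 011010010
4 | 010111011
5 | 111100110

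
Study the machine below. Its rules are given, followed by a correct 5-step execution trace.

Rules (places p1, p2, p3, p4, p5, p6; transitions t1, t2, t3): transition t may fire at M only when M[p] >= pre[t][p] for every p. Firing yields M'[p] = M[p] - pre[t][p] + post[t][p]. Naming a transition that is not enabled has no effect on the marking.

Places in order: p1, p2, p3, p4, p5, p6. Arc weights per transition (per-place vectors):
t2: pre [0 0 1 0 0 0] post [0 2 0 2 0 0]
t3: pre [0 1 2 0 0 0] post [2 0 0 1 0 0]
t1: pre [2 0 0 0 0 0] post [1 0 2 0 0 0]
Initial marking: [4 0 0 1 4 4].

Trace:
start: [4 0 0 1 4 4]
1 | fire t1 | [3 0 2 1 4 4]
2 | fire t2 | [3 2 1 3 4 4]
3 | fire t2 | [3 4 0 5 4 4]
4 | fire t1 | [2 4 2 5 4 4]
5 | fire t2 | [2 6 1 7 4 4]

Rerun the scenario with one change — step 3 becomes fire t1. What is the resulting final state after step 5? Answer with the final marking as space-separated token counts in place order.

1 4 4 5 4 4

(re-executing from step 3 with the substitution; state before step 3: [3 2 1 3 4 4])
3 | fire t1 | [2 2 3 3 4 4]
4 | fire t1 | [1 2 5 3 4 4]
5 | fire t2 | [1 4 4 5 4 4]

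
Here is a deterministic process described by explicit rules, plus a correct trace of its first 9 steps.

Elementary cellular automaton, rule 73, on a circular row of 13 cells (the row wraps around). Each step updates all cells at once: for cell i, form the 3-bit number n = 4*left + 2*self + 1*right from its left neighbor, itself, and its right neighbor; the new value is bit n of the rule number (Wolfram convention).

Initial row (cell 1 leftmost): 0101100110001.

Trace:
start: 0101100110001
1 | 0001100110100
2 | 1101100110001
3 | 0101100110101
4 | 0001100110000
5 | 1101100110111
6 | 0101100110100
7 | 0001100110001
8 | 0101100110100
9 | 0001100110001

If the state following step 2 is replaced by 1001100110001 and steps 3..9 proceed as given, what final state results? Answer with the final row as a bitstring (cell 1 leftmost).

1001100110101

state after step 2 := 1001100110001
3 | 1001100110101
4 | 1001100110001
5 | 1001100110101
6 | 1001100110001
7 | 1001100110101
8 | 1001100110001
9 | 1001100110101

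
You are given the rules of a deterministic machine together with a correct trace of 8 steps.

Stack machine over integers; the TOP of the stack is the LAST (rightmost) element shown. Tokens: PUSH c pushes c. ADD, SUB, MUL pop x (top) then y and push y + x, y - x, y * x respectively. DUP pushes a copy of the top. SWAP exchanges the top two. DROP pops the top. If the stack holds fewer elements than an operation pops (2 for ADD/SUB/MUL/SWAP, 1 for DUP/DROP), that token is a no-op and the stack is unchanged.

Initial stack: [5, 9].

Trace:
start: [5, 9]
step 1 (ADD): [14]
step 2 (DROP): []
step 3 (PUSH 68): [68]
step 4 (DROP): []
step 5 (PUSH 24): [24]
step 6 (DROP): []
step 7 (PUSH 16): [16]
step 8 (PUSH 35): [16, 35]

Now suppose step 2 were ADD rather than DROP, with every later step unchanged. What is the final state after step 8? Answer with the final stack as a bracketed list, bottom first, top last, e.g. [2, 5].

[14, 16, 35]

(re-executing from step 2 with the substitution; state before step 2: [14])
step 2 (ADD): [14]
step 3 (PUSH 68): [14, 68]
step 4 (DROP): [14]
step 5 (PUSH 24): [14, 24]
step 6 (DROP): [14]
step 7 (PUSH 16): [14, 16]
step 8 (PUSH 35): [14, 16, 35]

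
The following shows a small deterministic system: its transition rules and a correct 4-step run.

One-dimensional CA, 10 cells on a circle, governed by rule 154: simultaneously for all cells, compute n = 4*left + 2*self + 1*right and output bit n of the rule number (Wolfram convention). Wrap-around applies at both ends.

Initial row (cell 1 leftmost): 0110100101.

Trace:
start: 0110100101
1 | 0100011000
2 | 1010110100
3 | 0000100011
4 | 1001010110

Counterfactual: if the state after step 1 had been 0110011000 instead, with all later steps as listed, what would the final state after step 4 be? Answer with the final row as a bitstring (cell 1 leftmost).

0111010111

state after step 1 := 0110011000
2 | 1101110100
3 | 1001100011
4 | 0111010111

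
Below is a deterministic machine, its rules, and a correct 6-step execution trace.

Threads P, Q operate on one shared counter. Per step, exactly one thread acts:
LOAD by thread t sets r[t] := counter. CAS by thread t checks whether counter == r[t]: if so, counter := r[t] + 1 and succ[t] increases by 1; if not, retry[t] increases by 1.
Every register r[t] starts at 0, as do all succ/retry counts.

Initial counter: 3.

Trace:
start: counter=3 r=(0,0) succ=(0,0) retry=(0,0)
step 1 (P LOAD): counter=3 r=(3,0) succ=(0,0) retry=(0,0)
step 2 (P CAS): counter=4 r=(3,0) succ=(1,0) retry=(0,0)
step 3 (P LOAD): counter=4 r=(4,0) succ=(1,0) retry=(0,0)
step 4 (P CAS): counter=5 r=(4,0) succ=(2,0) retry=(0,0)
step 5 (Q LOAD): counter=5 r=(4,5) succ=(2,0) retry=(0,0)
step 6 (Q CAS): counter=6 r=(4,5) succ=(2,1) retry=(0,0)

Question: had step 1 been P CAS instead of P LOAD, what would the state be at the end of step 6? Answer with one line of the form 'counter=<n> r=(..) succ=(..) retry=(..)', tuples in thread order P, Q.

(re-executing from step 1 with the substitution; state before step 1: counter=3 r=(0,0) succ=(0,0) retry=(0,0))
step 1 (P CAS): counter=3 r=(0,0) succ=(0,0) retry=(1,0)
step 2 (P CAS): counter=3 r=(0,0) succ=(0,0) retry=(2,0)
step 3 (P LOAD): counter=3 r=(3,0) succ=(0,0) retry=(2,0)
step 4 (P CAS): counter=4 r=(3,0) succ=(1,0) retry=(2,0)
step 5 (Q LOAD): counter=4 r=(3,4) succ=(1,0) retry=(2,0)
step 6 (Q CAS): counter=5 r=(3,4) succ=(1,1) retry=(2,0)

counter=5 r=(3,4) succ=(1,1) retry=(2,0)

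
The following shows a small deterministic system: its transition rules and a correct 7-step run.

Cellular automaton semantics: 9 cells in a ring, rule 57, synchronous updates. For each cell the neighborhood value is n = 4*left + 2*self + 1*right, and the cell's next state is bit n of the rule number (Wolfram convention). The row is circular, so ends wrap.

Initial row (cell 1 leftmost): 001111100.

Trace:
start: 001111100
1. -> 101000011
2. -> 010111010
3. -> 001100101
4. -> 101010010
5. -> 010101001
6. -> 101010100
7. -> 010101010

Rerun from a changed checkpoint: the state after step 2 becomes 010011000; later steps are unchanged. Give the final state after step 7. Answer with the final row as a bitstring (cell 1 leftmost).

100101010

state after step 2 := 010011000
3. -> 001010111
4. -> 100101100
5. -> 010011010
6. -> 001010101
7. -> 100101010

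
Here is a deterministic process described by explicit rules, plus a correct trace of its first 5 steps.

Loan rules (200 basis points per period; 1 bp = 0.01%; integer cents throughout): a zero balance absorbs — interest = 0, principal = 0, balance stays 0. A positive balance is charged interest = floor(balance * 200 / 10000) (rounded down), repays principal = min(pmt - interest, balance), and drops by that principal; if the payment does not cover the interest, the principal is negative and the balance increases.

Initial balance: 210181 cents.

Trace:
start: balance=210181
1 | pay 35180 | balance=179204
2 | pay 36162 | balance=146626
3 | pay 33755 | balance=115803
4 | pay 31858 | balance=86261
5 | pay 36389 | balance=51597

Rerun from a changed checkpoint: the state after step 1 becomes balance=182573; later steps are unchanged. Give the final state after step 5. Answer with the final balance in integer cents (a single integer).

state after step 1 := balance=182573
2 | pay 36162 | balance=150062
3 | pay 33755 | balance=119308
4 | pay 31858 | balance=89836
5 | pay 36389 | balance=55243

55243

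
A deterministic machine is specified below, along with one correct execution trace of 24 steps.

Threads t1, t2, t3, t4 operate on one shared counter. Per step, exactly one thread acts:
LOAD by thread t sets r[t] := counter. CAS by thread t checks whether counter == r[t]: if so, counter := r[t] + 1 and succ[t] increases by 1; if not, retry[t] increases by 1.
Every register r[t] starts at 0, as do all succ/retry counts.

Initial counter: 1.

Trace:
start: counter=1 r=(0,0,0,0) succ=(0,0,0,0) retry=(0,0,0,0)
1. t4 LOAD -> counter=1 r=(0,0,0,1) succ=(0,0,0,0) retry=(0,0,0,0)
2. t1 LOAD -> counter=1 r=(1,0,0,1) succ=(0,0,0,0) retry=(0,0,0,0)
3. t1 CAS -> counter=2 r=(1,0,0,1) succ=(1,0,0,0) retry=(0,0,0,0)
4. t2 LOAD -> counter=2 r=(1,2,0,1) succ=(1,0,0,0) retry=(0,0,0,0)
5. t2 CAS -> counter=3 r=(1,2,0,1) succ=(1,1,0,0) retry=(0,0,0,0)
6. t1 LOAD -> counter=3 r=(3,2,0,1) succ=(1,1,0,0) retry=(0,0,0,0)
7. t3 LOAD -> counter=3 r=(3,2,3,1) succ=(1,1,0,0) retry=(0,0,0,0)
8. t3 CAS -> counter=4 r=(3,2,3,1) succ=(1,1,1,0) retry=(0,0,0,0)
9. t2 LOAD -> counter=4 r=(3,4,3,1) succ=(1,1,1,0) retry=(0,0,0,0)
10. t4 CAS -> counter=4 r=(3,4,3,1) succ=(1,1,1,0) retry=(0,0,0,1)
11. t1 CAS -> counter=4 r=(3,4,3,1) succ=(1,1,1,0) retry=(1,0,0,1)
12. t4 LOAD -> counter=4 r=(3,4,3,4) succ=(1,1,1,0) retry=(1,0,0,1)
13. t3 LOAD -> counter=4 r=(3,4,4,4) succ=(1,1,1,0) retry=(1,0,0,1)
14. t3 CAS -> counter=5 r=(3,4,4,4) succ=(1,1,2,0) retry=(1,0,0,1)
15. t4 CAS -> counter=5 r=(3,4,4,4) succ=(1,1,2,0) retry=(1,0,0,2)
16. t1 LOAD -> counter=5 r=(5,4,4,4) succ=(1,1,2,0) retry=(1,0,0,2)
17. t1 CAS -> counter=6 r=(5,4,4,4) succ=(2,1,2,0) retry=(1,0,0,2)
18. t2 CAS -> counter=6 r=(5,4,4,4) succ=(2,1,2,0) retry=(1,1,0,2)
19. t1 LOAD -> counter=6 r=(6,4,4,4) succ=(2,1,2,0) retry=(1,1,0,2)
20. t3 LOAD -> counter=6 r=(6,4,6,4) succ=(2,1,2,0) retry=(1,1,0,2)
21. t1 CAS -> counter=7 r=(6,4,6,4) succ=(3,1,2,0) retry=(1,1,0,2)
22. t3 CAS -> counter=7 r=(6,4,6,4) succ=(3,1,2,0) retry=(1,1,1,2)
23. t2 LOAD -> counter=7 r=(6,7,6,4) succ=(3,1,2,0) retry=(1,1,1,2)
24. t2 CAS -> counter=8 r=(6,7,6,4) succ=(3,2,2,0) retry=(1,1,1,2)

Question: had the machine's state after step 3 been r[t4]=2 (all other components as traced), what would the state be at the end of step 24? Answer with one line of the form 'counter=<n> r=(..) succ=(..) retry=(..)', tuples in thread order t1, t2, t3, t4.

state after step 3 := counter=2 r=(1,0,0,2) succ=(1,0,0,0) retry=(0,0,0,0)
4. t2 LOAD -> counter=2 r=(1,2,0,2) succ=(1,0,0,0) retry=(0,0,0,0)
5. t2 CAS -> counter=3 r=(1,2,0,2) succ=(1,1,0,0) retry=(0,0,0,0)
6. t1 LOAD -> counter=3 r=(3,2,0,2) succ=(1,1,0,0) retry=(0,0,0,0)
7. t3 LOAD -> counter=3 r=(3,2,3,2) succ=(1,1,0,0) retry=(0,0,0,0)
8. t3 CAS -> counter=4 r=(3,2,3,2) succ=(1,1,1,0) retry=(0,0,0,0)
9. t2 LOAD -> counter=4 r=(3,4,3,2) succ=(1,1,1,0) retry=(0,0,0,0)
10. t4 CAS -> counter=4 r=(3,4,3,2) succ=(1,1,1,0) retry=(0,0,0,1)
11. t1 CAS -> counter=4 r=(3,4,3,2) succ=(1,1,1,0) retry=(1,0,0,1)
12. t4 LOAD -> counter=4 r=(3,4,3,4) succ=(1,1,1,0) retry=(1,0,0,1)
13. t3 LOAD -> counter=4 r=(3,4,4,4) succ=(1,1,1,0) retry=(1,0,0,1)
14. t3 CAS -> counter=5 r=(3,4,4,4) succ=(1,1,2,0) retry=(1,0,0,1)
15. t4 CAS -> counter=5 r=(3,4,4,4) succ=(1,1,2,0) retry=(1,0,0,2)
16. t1 LOAD -> counter=5 r=(5,4,4,4) succ=(1,1,2,0) retry=(1,0,0,2)
17. t1 CAS -> counter=6 r=(5,4,4,4) succ=(2,1,2,0) retry=(1,0,0,2)
18. t2 CAS -> counter=6 r=(5,4,4,4) succ=(2,1,2,0) retry=(1,1,0,2)
19. t1 LOAD -> counter=6 r=(6,4,4,4) succ=(2,1,2,0) retry=(1,1,0,2)
20. t3 LOAD -> counter=6 r=(6,4,6,4) succ=(2,1,2,0) retry=(1,1,0,2)
21. t1 CAS -> counter=7 r=(6,4,6,4) succ=(3,1,2,0) retry=(1,1,0,2)
22. t3 CAS -> counter=7 r=(6,4,6,4) succ=(3,1,2,0) retry=(1,1,1,2)
23. t2 LOAD -> counter=7 r=(6,7,6,4) succ=(3,1,2,0) retry=(1,1,1,2)
24. t2 CAS -> counter=8 r=(6,7,6,4) succ=(3,2,2,0) retry=(1,1,1,2)

counter=8 r=(6,7,6,4) succ=(3,2,2,0) retry=(1,1,1,2)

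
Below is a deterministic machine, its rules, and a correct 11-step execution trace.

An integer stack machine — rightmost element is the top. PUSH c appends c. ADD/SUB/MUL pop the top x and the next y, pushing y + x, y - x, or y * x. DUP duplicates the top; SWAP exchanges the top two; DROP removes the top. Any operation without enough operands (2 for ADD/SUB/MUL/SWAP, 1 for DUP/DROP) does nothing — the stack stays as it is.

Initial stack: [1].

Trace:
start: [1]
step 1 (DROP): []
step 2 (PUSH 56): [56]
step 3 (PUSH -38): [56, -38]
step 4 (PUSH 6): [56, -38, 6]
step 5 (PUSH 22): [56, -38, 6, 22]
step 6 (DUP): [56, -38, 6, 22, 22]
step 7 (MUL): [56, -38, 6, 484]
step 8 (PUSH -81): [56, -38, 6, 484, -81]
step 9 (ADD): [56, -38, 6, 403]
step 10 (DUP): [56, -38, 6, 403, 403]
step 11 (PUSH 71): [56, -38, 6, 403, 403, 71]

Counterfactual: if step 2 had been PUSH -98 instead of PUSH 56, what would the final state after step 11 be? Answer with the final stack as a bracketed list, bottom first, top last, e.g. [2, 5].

(re-executing from step 2 with the substitution; state before step 2: [])
step 2 (PUSH -98): [-98]
step 3 (PUSH -38): [-98, -38]
step 4 (PUSH 6): [-98, -38, 6]
step 5 (PUSH 22): [-98, -38, 6, 22]
step 6 (DUP): [-98, -38, 6, 22, 22]
step 7 (MUL): [-98, -38, 6, 484]
step 8 (PUSH -81): [-98, -38, 6, 484, -81]
step 9 (ADD): [-98, -38, 6, 403]
step 10 (DUP): [-98, -38, 6, 403, 403]
step 11 (PUSH 71): [-98, -38, 6, 403, 403, 71]

[-98, -38, 6, 403, 403, 71]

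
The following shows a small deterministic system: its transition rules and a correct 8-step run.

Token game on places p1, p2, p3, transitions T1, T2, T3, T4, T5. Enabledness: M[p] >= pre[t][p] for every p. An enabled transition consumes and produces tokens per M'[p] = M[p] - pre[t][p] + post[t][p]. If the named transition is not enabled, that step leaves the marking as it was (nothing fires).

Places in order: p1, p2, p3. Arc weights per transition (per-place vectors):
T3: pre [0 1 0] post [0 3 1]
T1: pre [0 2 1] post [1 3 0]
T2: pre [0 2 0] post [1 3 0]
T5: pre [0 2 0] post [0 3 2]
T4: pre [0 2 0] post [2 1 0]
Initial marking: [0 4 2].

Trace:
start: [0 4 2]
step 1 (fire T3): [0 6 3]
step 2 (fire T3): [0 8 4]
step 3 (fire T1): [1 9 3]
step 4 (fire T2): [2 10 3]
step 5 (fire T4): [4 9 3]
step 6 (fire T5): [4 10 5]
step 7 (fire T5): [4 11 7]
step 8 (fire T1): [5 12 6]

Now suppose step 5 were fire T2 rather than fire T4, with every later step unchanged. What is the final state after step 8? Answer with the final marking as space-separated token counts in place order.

4 14 6

(re-executing from step 5 with the substitution; state before step 5: [2 10 3])
step 5 (fire T2): [3 11 3]
step 6 (fire T5): [3 12 5]
step 7 (fire T5): [3 13 7]
step 8 (fire T1): [4 14 6]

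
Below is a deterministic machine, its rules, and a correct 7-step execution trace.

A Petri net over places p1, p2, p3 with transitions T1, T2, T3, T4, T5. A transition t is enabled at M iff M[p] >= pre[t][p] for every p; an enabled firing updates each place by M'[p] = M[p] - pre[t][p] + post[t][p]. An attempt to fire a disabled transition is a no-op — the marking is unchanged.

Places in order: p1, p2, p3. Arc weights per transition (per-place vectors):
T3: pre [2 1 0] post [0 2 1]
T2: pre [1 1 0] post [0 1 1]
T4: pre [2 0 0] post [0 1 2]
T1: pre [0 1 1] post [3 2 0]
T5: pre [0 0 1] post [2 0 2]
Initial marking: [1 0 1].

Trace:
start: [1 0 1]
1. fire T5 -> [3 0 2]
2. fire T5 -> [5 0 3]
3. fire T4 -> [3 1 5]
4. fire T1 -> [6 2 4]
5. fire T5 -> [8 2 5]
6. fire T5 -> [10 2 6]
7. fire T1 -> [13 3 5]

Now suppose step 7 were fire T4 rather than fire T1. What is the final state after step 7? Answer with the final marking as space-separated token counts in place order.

8 3 8

(re-executing from step 7 with the substitution; state before step 7: [10 2 6])
7. fire T4 -> [8 3 8]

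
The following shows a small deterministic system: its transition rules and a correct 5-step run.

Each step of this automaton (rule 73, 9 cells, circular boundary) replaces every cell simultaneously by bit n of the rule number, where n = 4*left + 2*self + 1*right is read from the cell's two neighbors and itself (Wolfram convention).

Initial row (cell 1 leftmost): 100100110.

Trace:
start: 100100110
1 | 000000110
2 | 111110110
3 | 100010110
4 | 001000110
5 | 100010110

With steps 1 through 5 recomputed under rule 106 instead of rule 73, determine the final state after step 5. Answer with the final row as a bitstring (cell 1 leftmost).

(re-executing steps 1..5 under rule 106; state before step 1: 100100110)
1 | 001001111
2 | 010011001
3 | 100111010
4 | 001101101
5 | 011111110

011111110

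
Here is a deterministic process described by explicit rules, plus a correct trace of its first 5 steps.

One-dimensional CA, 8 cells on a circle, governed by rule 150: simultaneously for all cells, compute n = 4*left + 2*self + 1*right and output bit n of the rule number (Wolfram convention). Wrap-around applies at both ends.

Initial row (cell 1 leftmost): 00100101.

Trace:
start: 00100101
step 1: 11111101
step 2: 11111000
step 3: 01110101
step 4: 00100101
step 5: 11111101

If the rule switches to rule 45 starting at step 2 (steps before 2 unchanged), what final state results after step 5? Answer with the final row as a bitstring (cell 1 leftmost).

01010100

(re-executing steps 2..5 under rule 45; state before step 2: 11111101)
step 2: 00000011
step 3: 01111010
step 4: 01000110
step 5: 01010100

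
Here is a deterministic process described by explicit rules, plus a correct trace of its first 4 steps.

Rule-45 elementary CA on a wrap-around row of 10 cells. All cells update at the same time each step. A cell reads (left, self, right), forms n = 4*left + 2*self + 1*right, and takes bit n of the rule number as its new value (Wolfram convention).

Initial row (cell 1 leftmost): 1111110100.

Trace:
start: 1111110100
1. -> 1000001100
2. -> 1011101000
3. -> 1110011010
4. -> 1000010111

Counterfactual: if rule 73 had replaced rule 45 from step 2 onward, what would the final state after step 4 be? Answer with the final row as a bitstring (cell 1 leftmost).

(re-executing steps 2..4 under rule 73; state before step 2: 1000001100)
2. -> 0011101100
3. -> 1010101101
4. -> 1000001101

1000001101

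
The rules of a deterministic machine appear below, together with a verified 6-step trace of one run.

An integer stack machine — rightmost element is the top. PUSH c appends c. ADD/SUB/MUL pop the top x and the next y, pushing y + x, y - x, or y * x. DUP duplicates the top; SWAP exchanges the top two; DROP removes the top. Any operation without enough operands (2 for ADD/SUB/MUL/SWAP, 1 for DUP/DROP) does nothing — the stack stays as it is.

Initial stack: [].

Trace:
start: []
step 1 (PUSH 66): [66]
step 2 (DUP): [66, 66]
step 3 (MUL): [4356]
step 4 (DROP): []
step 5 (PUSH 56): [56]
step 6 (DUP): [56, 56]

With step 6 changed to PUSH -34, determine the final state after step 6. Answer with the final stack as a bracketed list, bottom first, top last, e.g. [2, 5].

[56, -34]

(re-executing from step 6 with the substitution; state before step 6: [56])
step 6 (PUSH -34): [56, -34]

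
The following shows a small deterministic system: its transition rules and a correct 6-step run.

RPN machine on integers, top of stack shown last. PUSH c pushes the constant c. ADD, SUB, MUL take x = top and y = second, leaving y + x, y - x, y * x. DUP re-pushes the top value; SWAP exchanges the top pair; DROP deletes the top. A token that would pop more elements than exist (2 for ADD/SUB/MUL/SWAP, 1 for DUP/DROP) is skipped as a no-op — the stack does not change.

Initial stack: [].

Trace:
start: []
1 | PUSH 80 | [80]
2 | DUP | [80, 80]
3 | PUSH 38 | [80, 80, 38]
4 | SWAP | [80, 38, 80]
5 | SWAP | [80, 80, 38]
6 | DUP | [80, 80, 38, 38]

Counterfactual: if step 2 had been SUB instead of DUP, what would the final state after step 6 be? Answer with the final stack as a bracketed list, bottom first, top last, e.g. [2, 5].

(re-executing from step 2 with the substitution; state before step 2: [80])
2 | SUB | [80]
3 | PUSH 38 | [80, 38]
4 | SWAP | [38, 80]
5 | SWAP | [80, 38]
6 | DUP | [80, 38, 38]

[80, 38, 38]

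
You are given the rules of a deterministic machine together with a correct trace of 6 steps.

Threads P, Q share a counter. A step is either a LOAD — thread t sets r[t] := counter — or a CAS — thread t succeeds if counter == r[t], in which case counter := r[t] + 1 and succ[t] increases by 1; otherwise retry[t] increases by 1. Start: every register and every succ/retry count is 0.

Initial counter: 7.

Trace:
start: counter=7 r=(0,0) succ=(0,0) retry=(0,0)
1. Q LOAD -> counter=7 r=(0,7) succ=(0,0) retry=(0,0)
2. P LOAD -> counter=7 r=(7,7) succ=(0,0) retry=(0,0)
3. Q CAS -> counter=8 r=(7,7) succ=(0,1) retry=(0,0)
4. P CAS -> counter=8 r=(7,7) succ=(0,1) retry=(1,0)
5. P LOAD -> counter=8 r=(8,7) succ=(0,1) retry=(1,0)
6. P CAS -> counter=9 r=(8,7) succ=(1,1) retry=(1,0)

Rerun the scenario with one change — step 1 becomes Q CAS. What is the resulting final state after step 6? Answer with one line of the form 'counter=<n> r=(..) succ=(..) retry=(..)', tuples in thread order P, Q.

counter=9 r=(8,0) succ=(2,0) retry=(0,2)

(re-executing from step 1 with the substitution; state before step 1: counter=7 r=(0,0) succ=(0,0) retry=(0,0))
1. Q CAS -> counter=7 r=(0,0) succ=(0,0) retry=(0,1)
2. P LOAD -> counter=7 r=(7,0) succ=(0,0) retry=(0,1)
3. Q CAS -> counter=7 r=(7,0) succ=(0,0) retry=(0,2)
4. P CAS -> counter=8 r=(7,0) succ=(1,0) retry=(0,2)
5. P LOAD -> counter=8 r=(8,0) succ=(1,0) retry=(0,2)
6. P CAS -> counter=9 r=(8,0) succ=(2,0) retry=(0,2)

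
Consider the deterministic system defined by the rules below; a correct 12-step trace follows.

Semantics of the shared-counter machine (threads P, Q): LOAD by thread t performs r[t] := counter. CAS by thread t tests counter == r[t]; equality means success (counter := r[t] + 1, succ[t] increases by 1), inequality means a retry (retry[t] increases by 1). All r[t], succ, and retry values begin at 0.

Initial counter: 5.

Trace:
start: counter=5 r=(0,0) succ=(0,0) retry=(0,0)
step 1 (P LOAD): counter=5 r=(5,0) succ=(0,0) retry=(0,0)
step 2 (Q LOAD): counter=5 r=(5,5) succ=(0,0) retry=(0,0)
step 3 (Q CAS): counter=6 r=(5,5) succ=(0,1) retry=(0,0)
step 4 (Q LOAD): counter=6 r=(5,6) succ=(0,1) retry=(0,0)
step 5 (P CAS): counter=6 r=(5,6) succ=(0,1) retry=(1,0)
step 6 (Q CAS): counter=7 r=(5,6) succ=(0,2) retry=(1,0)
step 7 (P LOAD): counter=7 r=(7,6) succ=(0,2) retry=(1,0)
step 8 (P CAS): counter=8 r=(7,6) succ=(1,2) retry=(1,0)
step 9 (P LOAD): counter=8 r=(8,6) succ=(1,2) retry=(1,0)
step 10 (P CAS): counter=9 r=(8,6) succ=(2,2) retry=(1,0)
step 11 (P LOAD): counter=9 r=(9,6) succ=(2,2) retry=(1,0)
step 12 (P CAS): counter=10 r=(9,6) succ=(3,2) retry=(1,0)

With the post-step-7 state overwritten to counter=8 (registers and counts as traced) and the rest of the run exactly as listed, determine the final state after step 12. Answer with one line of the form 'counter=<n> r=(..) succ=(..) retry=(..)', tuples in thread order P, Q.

state after step 7 := counter=8 r=(7,6) succ=(0,2) retry=(1,0)
step 8 (P CAS): counter=8 r=(7,6) succ=(0,2) retry=(2,0)
step 9 (P LOAD): counter=8 r=(8,6) succ=(0,2) retry=(2,0)
step 10 (P CAS): counter=9 r=(8,6) succ=(1,2) retry=(2,0)
step 11 (P LOAD): counter=9 r=(9,6) succ=(1,2) retry=(2,0)
step 12 (P CAS): counter=10 r=(9,6) succ=(2,2) retry=(2,0)

counter=10 r=(9,6) succ=(2,2) retry=(2,0)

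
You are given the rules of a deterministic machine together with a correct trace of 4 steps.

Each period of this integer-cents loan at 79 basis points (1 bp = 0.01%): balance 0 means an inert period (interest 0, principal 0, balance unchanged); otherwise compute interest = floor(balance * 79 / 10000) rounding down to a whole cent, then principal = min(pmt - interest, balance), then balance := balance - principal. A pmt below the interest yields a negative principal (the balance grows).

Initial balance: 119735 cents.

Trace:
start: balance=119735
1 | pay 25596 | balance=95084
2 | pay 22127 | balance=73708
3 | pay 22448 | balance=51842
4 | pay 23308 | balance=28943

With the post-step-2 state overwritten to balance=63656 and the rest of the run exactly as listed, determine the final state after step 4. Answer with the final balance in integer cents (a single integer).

18731

state after step 2 := balance=63656
3 | pay 22448 | balance=41710
4 | pay 23308 | balance=18731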